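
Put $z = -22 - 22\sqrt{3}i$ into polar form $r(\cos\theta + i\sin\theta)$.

r = |z| = sqrt(a^2 + b^2) = sqrt((-22)^2 + (-22*sqrt(3))^2) = sqrt(484 + 1452) = sqrt(1936) = 44
θ = arctan(b/a) = arctan(-38.1051/-22) (quadrant-adjusted) = 240°
z = 44(cos 240° + i sin 240°)


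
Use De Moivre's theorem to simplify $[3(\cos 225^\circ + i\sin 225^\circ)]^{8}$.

By De Moivre: z^n = r^n(cos(nθ) + i sin(nθ))
= 3^8(cos(8*225°) + i sin(8*225°))
= 6561(cos 0° + i sin 0°)
= 6561


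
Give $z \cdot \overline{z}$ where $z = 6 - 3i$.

z * conjugate(z) = |z|^2 = a^2 + b^2
= 6^2 + (-3)^2 = 45


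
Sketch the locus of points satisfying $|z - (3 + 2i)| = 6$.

|z - z0| = r describes a circle centered at z0 with radius r
Here z0 = 3 + 2i and r = 6
Locus: Circle centered at (3, 2) with radius 6


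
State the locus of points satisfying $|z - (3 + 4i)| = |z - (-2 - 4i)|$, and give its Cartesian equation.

|z - z1| = |z - z2| means z is equidistant from z1 and z2,
i.e. the perpendicular bisector of the segment from (3, 4) to (-2, -4) (midpoint (1/2, 0)).
With z = x + yi, square both sides:
(x - 3)^2 + (y - 4)^2 = (x - (-2))^2 + (y - (-4))^2
The x^2 and y^2 terms cancel: -10x + (-16)y = 20 - 25 = -5
Simplify: 10x + 16y = 5
Locus: Perpendicular bisector of the segment from (3, 4) to (-2, -4): the line 10x + 16y = 5


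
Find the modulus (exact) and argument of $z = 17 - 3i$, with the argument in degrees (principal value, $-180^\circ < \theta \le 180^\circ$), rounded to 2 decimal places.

|z| = sqrt(17^2 + (-3)^2) = sqrt(298)
arg(z) = arctan(b/a) = arctan(-3/17) (quadrant-adjusted) = -10.01°


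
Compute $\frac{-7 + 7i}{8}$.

Divisor is real, so divide each part by 8:
= -7/8 + (7/8)i


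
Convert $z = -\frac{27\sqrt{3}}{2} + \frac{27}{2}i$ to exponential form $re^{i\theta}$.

r = |z| = sqrt((-27*sqrt(3)/2)^2 + (27/2)^2) = sqrt(2187/4 + 729/4) = sqrt(729) = 27
θ = arctan(b/a) = arctan(13.5/-23.3827) (quadrant-adjusted) = 150° = 5π/6
z = 27e^(i*5π/6)


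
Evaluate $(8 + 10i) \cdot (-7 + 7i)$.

(a1*a2 - b1*b2) + (a1*b2 + b1*a2)i
= (-56 - 70) + (56 + (-70))i
= -126 - 14i


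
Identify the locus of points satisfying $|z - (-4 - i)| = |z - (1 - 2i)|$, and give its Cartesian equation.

|z - z1| = |z - z2| means z is equidistant from z1 and z2,
i.e. the perpendicular bisector of the segment from (-4, -1) to (1, -2) (midpoint (-3/2, -3/2)).
With z = x + yi, square both sides:
(x - (-4))^2 + (y - (-1))^2 = (x - 1)^2 + (y - (-2))^2
The x^2 and y^2 terms cancel: 10x + (-2)y = 5 - 17 = -12
Simplify: 5x - y = -6
Locus: Perpendicular bisector of the segment from (-4, -1) to (1, -2): the line 5x - y = -6


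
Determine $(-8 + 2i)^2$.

(a + bi)^2 = a^2 - b^2 + 2abi
= (-8)^2 - 2^2 + 2*(-8)*2i
= 60 - 32i


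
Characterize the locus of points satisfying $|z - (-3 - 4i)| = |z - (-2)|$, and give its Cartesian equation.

|z - z1| = |z - z2| means z is equidistant from z1 and z2,
i.e. the perpendicular bisector of the segment from (-3, -4) to (-2, 0) (midpoint (-5/2, -2)).
With z = x + yi, square both sides:
(x - (-3))^2 + (y - (-4))^2 = (x - (-2))^2 + (y - 0)^2
The x^2 and y^2 terms cancel: 2x + 8y = 4 - 25 = -21
Simplify: 2x + 8y = -21
Locus: Perpendicular bisector of the segment from (-3, -4) to (-2, 0): the line 2x + 8y = -21


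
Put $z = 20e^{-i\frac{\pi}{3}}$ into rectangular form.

a = r cos θ = 20 * 1/2 = 10
b = r sin θ = 20 * -sqrt(3)/2 = -10*sqrt(3)
z = 10 - 10*sqrt(3)i


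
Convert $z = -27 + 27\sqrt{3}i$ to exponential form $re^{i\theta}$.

r = |z| = sqrt((-27)^2 + (27*sqrt(3))^2) = sqrt(729 + 2187) = sqrt(2916) = 54
θ = arctan(b/a) = arctan(46.7654/-27) (quadrant-adjusted) = 120° = 2π/3
z = 54e^(i*2π/3)


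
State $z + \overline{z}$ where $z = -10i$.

z + conjugate(z) = (a + bi) + (a - bi) = 2a
= 2 * 0 = 0


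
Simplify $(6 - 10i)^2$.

(a + bi)^2 = a^2 - b^2 + 2abi
= 6^2 - (-10)^2 + 2*6*(-10)i
= -64 - 120i


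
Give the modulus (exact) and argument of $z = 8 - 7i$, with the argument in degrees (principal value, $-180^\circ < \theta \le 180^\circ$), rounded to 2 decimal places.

|z| = sqrt(8^2 + (-7)^2) = sqrt(113)
arg(z) = arctan(b/a) = arctan(-7/8) (quadrant-adjusted) = -41.19°


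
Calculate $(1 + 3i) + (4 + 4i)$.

(1 + 4) + (3 + 4)i = 5 + 7i


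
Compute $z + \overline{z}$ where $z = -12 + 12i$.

z + conjugate(z) = (a + bi) + (a - bi) = 2a
= 2 * (-12) = -24


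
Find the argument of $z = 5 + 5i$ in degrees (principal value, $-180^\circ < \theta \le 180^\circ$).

θ = arctan(b/a) = arctan(5/5) (quadrant-adjusted) = 45°


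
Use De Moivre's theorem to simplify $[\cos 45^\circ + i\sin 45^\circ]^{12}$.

By De Moivre: z^n = r^n(cos(nθ) + i sin(nθ))
= 1^12(cos(12*45°) + i sin(12*45°))
= 1(cos 180° + i sin 180°)
= -1


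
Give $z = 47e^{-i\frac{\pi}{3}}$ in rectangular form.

a = r cos θ = 47 * 1/2 = 47/2
b = r sin θ = 47 * -sqrt(3)/2 = -47*sqrt(3)/2
z = 47/2 - (47*sqrt(3)/2)i


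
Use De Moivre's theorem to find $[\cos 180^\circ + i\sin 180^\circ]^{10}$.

By De Moivre: z^n = r^n(cos(nθ) + i sin(nθ))
= 1^10(cos(10*180°) + i sin(10*180°))
= 1(cos 0° + i sin 0°)
= 1


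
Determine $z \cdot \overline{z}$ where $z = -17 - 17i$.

z * conjugate(z) = |z|^2 = a^2 + b^2
= (-17)^2 + (-17)^2 = 578


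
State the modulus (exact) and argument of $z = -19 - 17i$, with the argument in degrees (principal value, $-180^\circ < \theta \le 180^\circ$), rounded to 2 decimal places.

|z| = sqrt((-19)^2 + (-17)^2) = sqrt(650)
arg(z) = arctan(b/a) = arctan(-17/-19) (quadrant-adjusted) = -138.18°


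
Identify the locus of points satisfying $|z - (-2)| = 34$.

|z - z0| = r describes a circle centered at z0 with radius r
Here z0 = -2 and r = 34
Locus: Circle centered at (-2, 0) with radius 34


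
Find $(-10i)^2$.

(a + bi)^2 = a^2 - b^2 + 2abi
= 0^2 - (-10)^2 + 2*0*(-10)i
= -100


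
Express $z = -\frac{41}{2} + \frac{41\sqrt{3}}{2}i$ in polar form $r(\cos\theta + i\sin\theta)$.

r = |z| = sqrt(a^2 + b^2) = sqrt((-41/2)^2 + (41*sqrt(3)/2)^2) = sqrt(1681/4 + 5043/4) = sqrt(1681) = 41
θ = arctan(b/a) = arctan(35.507/-20.5) (quadrant-adjusted) = 120°
z = 41(cos 120° + i sin 120°)


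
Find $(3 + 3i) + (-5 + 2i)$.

(3 + (-5)) + (3 + 2)i = -2 + 5i


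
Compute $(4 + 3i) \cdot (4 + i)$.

(a1*a2 - b1*b2) + (a1*b2 + b1*a2)i
= (16 - 3) + (4 + 12)i
= 13 + 16i


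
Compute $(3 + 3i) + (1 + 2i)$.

(3 + 1) + (3 + 2)i = 4 + 5i


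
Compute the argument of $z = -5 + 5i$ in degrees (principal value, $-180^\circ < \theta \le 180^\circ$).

θ = arctan(b/a) = arctan(5/-5) (quadrant-adjusted) = 135°


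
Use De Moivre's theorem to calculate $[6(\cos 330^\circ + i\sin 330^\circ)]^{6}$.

By De Moivre: z^n = r^n(cos(nθ) + i sin(nθ))
= 6^6(cos(6*330°) + i sin(6*330°))
= 46656(cos 180° + i sin 180°)
= -46656


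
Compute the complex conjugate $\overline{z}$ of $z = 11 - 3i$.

If z = a + bi, then conjugate(z) = a - bi
conjugate(11 - 3i) = 11 + 3i


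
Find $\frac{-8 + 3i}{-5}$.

Divisor is real, so divide each part by -5:
= 8/5 - (3/5)i


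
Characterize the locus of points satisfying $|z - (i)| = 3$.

|z - z0| = r describes a circle centered at z0 with radius r
Here z0 = i and r = 3
Locus: Circle centered at (0, 1) with radius 3


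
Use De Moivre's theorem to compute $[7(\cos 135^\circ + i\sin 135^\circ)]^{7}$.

By De Moivre: z^n = r^n(cos(nθ) + i sin(nθ))
= 7^7(cos(7*135°) + i sin(7*135°))
= 823543(cos 225° + i sin 225°)
= -823543*sqrt(2)/2 - (823543*sqrt(2)/2)i


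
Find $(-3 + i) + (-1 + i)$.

(-3 + (-1)) + (1 + 1)i = -4 + 2i


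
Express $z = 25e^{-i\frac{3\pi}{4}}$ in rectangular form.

a = r cos θ = 25 * -sqrt(2)/2 = -25*sqrt(2)/2
b = r sin θ = 25 * -sqrt(2)/2 = -25*sqrt(2)/2
z = -25*sqrt(2)/2 - (25*sqrt(2)/2)i


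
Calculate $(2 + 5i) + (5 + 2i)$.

(2 + 5) + (5 + 2)i = 7 + 7i


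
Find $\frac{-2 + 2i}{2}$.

Divisor is real, so divide each part by 2:
= -1 + i


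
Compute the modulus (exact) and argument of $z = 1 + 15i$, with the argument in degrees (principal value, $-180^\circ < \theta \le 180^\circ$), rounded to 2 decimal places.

|z| = sqrt(1^2 + 15^2) = sqrt(226)
arg(z) = arctan(b/a) = arctan(15/1) (quadrant-adjusted) = 86.19°


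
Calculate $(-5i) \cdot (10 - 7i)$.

(a1*a2 - b1*b2) + (a1*b2 + b1*a2)i
= (0 - 35) + (0 + (-50))i
= -35 - 50i


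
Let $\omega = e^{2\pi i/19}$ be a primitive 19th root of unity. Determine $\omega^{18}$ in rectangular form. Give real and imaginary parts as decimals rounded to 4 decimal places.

ω^18 = e^(2πi·18/19) = e^(i·36π/19)
= cos(36π/19) + i sin(36π/19)
= 0.9458 - 0.3247i


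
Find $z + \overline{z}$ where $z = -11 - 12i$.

z + conjugate(z) = (a + bi) + (a - bi) = 2a
= 2 * (-11) = -22


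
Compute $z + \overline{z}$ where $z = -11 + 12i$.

z + conjugate(z) = (a + bi) + (a - bi) = 2a
= 2 * (-11) = -22


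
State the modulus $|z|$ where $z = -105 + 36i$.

|z| = sqrt(a^2 + b^2) = sqrt((-105)^2 + 36^2) = sqrt(12321) = 111


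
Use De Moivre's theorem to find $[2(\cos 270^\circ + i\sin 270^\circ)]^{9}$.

By De Moivre: z^n = r^n(cos(nθ) + i sin(nθ))
= 2^9(cos(9*270°) + i sin(9*270°))
= 512(cos 270° + i sin 270°)
= -512i


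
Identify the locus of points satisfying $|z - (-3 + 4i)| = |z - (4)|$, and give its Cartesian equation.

|z - z1| = |z - z2| means z is equidistant from z1 and z2,
i.e. the perpendicular bisector of the segment from (-3, 4) to (4, 0) (midpoint (1/2, 2)).
With z = x + yi, square both sides:
(x - (-3))^2 + (y - 4)^2 = (x - 4)^2 + (y - 0)^2
The x^2 and y^2 terms cancel: 14x + (-8)y = 16 - 25 = -9
Simplify: 14x - 8y = -9
Locus: Perpendicular bisector of the segment from (-3, 4) to (4, 0): the line 14x - 8y = -9


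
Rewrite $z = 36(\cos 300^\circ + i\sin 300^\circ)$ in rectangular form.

a = r cos θ = 36 * 1/2 = 18
b = r sin θ = 36 * -sqrt(3)/2 = -18*sqrt(3)
z = 18 - 18*sqrt(3)i


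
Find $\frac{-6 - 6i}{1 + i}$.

Multiply numerator and denominator by conjugate (1 - i):
= (-6 - 6i)(1 - i) / (1^2 + 1^2)
= (-12) / 2
= -6


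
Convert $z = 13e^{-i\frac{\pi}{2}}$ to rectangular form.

a = r cos θ = 13 * 0 = 0
b = r sin θ = 13 * -1 = -13
z = -13i


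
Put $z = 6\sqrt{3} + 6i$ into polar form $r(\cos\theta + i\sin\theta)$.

r = |z| = sqrt(a^2 + b^2) = sqrt((6*sqrt(3))^2 + (6)^2) = sqrt(108 + 36) = sqrt(144) = 12
θ = arctan(b/a) = arctan(6/10.3923) (quadrant-adjusted) = 30°
z = 12(cos 30° + i sin 30°)


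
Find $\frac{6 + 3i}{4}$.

Divisor is real, so divide each part by 4:
= 3/2 + (3/4)i


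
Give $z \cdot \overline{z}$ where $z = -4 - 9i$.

z * conjugate(z) = |z|^2 = a^2 + b^2
= (-4)^2 + (-9)^2 = 97


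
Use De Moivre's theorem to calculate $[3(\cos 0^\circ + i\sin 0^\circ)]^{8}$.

By De Moivre: z^n = r^n(cos(nθ) + i sin(nθ))
= 3^8(cos(8*0°) + i sin(8*0°))
= 6561(cos 0° + i sin 0°)
= 6561


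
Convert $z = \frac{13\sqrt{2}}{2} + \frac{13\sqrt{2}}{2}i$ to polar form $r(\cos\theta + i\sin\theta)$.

r = |z| = sqrt(a^2 + b^2) = sqrt((13*sqrt(2)/2)^2 + (13*sqrt(2)/2)^2) = sqrt(169/2 + 169/2) = sqrt(169) = 13
θ = arctan(b/a) = arctan(9.1924/9.1924) (quadrant-adjusted) = 45°
z = 13(cos 45° + i sin 45°)


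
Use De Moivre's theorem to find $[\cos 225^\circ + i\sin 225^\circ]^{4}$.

By De Moivre: z^n = r^n(cos(nθ) + i sin(nθ))
= 1^4(cos(4*225°) + i sin(4*225°))
= 1(cos 180° + i sin 180°)
= -1


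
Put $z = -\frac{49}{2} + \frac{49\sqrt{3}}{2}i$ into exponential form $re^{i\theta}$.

r = |z| = sqrt((-49/2)^2 + (49*sqrt(3)/2)^2) = sqrt(2401/4 + 7203/4) = sqrt(2401) = 49
θ = arctan(b/a) = arctan(42.4352/-24.5) (quadrant-adjusted) = 120° = 2π/3
z = 49e^(i*2π/3)


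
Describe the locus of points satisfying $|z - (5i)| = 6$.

|z - z0| = r describes a circle centered at z0 with radius r
Here z0 = 5i and r = 6
Locus: Circle centered at (0, 5) with radius 6


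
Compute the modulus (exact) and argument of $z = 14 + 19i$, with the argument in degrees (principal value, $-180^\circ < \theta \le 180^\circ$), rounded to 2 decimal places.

|z| = sqrt(14^2 + 19^2) = sqrt(557)
arg(z) = arctan(b/a) = arctan(19/14) (quadrant-adjusted) = 53.62°


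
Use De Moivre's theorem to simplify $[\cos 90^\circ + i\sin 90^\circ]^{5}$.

By De Moivre: z^n = r^n(cos(nθ) + i sin(nθ))
= 1^5(cos(5*90°) + i sin(5*90°))
= 1(cos 90° + i sin 90°)
= i


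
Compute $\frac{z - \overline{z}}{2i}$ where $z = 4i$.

z - conjugate(z) = 2bi
(z - conjugate(z))/(2i) = 2bi/(2i) = b = 4


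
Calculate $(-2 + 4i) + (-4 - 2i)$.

(-2 + (-4)) + (4 + (-2))i = -6 + 2i


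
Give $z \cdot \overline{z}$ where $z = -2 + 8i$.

z * conjugate(z) = |z|^2 = a^2 + b^2
= (-2)^2 + 8^2 = 68


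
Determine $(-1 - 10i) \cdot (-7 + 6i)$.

(a1*a2 - b1*b2) + (a1*b2 + b1*a2)i
= (7 - (-60)) + (-6 + 70)i
= 67 + 64i


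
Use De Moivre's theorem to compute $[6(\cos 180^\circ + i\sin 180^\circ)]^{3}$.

By De Moivre: z^n = r^n(cos(nθ) + i sin(nθ))
= 6^3(cos(3*180°) + i sin(3*180°))
= 216(cos 180° + i sin 180°)
= -216


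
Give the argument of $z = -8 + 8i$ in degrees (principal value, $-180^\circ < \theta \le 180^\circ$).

θ = arctan(b/a) = arctan(8/-8) (quadrant-adjusted) = 135°


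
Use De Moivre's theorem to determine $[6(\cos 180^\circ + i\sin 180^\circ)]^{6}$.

By De Moivre: z^n = r^n(cos(nθ) + i sin(nθ))
= 6^6(cos(6*180°) + i sin(6*180°))
= 46656(cos 0° + i sin 0°)
= 46656


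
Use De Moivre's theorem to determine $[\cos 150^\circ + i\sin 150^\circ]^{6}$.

By De Moivre: z^n = r^n(cos(nθ) + i sin(nθ))
= 1^6(cos(6*150°) + i sin(6*150°))
= 1(cos 180° + i sin 180°)
= -1


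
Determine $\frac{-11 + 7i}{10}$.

Divisor is real, so divide each part by 10:
= -11/10 + (7/10)i


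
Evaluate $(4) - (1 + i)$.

(4 - 1) + (0 - 1)i = 3 - i


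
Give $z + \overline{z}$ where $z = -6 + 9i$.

z + conjugate(z) = (a + bi) + (a - bi) = 2a
= 2 * (-6) = -12


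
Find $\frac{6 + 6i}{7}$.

Divisor is real, so divide each part by 7:
= 6/7 + (6/7)i


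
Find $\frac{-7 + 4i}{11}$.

Divisor is real, so divide each part by 11:
= -7/11 + (4/11)i


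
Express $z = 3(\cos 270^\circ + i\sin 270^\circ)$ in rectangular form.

a = r cos θ = 3 * 0 = 0
b = r sin θ = 3 * -1 = -3
z = -3i


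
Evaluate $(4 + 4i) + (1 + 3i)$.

(4 + 1) + (4 + 3)i = 5 + 7i


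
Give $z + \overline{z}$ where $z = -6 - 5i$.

z + conjugate(z) = (a + bi) + (a - bi) = 2a
= 2 * (-6) = -12


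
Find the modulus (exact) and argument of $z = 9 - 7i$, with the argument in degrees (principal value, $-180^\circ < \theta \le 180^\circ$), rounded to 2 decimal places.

|z| = sqrt(9^2 + (-7)^2) = sqrt(130)
arg(z) = arctan(b/a) = arctan(-7/9) (quadrant-adjusted) = -37.87°


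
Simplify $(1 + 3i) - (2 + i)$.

(1 - 2) + (3 - 1)i = -1 + 2i


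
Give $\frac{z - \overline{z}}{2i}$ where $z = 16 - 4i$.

z - conjugate(z) = 2bi
(z - conjugate(z))/(2i) = 2bi/(2i) = b = -4


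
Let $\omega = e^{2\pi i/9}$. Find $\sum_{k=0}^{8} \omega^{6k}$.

Let ζ = ω^6 = e^(2πi·6/9). Since 9 ∤ 6, ζ ≠ 1.
Sum = Σ_{k=0}^{8} ζ^k = (ζ^9 - 1)/(ζ - 1) = (ω^{6·9} - 1)/(ζ - 1) = (1 - 1)/(ζ - 1) = 0


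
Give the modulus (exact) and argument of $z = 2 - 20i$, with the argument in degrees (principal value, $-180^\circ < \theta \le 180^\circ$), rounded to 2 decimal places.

|z| = sqrt(2^2 + (-20)^2) = sqrt(404)
arg(z) = arctan(b/a) = arctan(-20/2) (quadrant-adjusted) = -84.29°


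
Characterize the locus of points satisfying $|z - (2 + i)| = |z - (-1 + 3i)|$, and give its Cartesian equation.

|z - z1| = |z - z2| means z is equidistant from z1 and z2,
i.e. the perpendicular bisector of the segment from (2, 1) to (-1, 3) (midpoint (1/2, 2)).
With z = x + yi, square both sides:
(x - 2)^2 + (y - 1)^2 = (x - (-1))^2 + (y - 3)^2
The x^2 and y^2 terms cancel: -6x + 4y = 10 - 5 = 5
Simplify: 6x - 4y = -5
Locus: Perpendicular bisector of the segment from (2, 1) to (-1, 3): the line 6x - 4y = -5


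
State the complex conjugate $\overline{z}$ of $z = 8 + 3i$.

If z = a + bi, then conjugate(z) = a - bi
conjugate(8 + 3i) = 8 - 3i


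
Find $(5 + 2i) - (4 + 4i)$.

(5 - 4) + (2 - 4)i = 1 - 2i


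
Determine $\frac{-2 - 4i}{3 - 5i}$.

Multiply numerator and denominator by conjugate (3 + 5i):
= (-2 - 4i)(3 + 5i) / (3^2 + (-5)^2)
= (14 - 22i) / 34
Divide through by 2: (7 - 11i) / 17
= 7/17 - (11/17)i


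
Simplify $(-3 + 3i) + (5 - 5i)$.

(-3 + 5) + (3 + (-5))i = 2 - 2i


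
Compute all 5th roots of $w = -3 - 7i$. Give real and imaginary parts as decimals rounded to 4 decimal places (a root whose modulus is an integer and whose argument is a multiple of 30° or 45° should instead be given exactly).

|w| = sqrt(58) ≈ 7.615773, arg(w) ≈ 246.801409°
Root modulus = sqrt(58)^(1/5) ≈ 1.500869
Root arguments: θ_k = (arg(w) + 360°k)/5 for k = 0, 1, ..., 4
Compute each root as (root modulus)(cos θ_k + i sin θ_k) using full-precision intermediates, then round to 4 decimal places.
Roots: 0.9775 + 1.1389i, -0.7811 + 1.2816i, -1.4602 - 0.3468i, -0.1214 - 1.4960i, 1.3852 - 0.5777i


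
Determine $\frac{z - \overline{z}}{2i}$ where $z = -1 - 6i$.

z - conjugate(z) = 2bi
(z - conjugate(z))/(2i) = 2bi/(2i) = b = -6


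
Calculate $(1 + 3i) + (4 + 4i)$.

(1 + 4) + (3 + 4)i = 5 + 7i


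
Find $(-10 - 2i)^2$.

(a + bi)^2 = a^2 - b^2 + 2abi
= (-10)^2 - (-2)^2 + 2*(-10)*(-2)i
= 96 + 40i


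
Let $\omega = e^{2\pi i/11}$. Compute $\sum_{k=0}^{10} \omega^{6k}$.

Let ζ = ω^6 = e^(2πi·6/11). Since 11 ∤ 6, ζ ≠ 1.
Sum = Σ_{k=0}^{10} ζ^k = (ζ^11 - 1)/(ζ - 1) = (ω^{6·11} - 1)/(ζ - 1) = (1 - 1)/(ζ - 1) = 0


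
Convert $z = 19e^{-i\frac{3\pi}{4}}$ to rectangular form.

a = r cos θ = 19 * -sqrt(2)/2 = -19*sqrt(2)/2
b = r sin θ = 19 * -sqrt(2)/2 = -19*sqrt(2)/2
z = -19*sqrt(2)/2 - (19*sqrt(2)/2)i


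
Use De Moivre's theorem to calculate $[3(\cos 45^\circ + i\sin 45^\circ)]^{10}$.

By De Moivre: z^n = r^n(cos(nθ) + i sin(nθ))
= 3^10(cos(10*45°) + i sin(10*45°))
= 59049(cos 90° + i sin 90°)
= 59049i


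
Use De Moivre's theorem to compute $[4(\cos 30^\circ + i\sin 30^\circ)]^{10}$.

By De Moivre: z^n = r^n(cos(nθ) + i sin(nθ))
= 4^10(cos(10*30°) + i sin(10*30°))
= 1048576(cos 300° + i sin 300°)
= 524288 - 524288*sqrt(3)i


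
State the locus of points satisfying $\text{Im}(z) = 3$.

Im(z) = y where z = x + yi; the equation y = 3 is satisfied by all points with that y-coordinate
Locus: Horizontal line y = 3


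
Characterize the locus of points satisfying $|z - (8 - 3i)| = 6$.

|z - z0| = r describes a circle centered at z0 with radius r
Here z0 = 8 - 3i and r = 6
Locus: Circle centered at (8, -3) with radius 6


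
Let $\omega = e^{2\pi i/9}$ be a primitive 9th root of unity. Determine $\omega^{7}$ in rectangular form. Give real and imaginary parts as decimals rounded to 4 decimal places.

ω^7 = e^(2πi·7/9) = e^(i·14π/9)
= cos(14π/9) + i sin(14π/9)
= 0.1736 - 0.9848i


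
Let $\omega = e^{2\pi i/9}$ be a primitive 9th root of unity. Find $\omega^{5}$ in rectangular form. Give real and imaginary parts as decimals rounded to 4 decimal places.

ω^5 = e^(2πi·5/9) = e^(i·10π/9)
= cos(10π/9) + i sin(10π/9)
= -0.9397 - 0.3420i


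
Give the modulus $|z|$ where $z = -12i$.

|z| = sqrt(a^2 + b^2) = sqrt(0^2 + (-12)^2) = sqrt(144) = 12


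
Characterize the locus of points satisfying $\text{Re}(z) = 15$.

Re(z) = x where z = x + yi; the equation x = 15 is satisfied by all points with that x-coordinate
Locus: Vertical line x = 15


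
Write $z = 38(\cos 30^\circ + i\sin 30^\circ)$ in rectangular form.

a = r cos θ = 38 * sqrt(3)/2 = 19*sqrt(3)
b = r sin θ = 38 * 1/2 = 19
z = 19*sqrt(3) + 19i


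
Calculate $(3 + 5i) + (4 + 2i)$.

(3 + 4) + (5 + 2)i = 7 + 7i


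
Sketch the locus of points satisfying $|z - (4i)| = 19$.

|z - z0| = r describes a circle centered at z0 with radius r
Here z0 = 4i and r = 19
Locus: Circle centered at (0, 4) with radius 19


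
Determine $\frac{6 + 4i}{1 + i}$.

Multiply numerator and denominator by conjugate (1 - i):
= (6 + 4i)(1 - i) / (1^2 + 1^2)
= (10 - 2i) / 2
= 5 - i


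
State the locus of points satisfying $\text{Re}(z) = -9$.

Re(z) = x where z = x + yi; the equation x = -9 is satisfied by all points with that x-coordinate
Locus: Vertical line x = -9


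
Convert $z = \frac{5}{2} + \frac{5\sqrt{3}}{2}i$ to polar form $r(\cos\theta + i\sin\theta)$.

r = |z| = sqrt(a^2 + b^2) = sqrt((5/2)^2 + (5*sqrt(3)/2)^2) = sqrt(25/4 + 75/4) = sqrt(25) = 5
θ = arctan(b/a) = arctan(4.3301/2.5) (quadrant-adjusted) = 60°
z = 5(cos 60° + i sin 60°)


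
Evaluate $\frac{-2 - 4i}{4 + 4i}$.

Multiply numerator and denominator by conjugate (4 - 4i):
= (-2 - 4i)(4 - 4i) / (4^2 + 4^2)
= (-24 - 8i) / 32
Divide through by 8: (-3 - i) / 4
= -3/4 - (1/4)i


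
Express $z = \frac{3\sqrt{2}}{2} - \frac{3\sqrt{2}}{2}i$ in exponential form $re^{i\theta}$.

r = |z| = sqrt((3*sqrt(2)/2)^2 + (-3*sqrt(2)/2)^2) = sqrt(9/2 + 9/2) = sqrt(9) = 3
θ = arctan(b/a) = arctan(-2.1213/2.1213) (quadrant-adjusted) = -45° = -π/4
z = 3e^(-i*π/4)


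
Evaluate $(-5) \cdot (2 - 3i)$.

(a1*a2 - b1*b2) + (a1*b2 + b1*a2)i
= (-10 - 0) + (15 + 0)i
= -10 + 15i


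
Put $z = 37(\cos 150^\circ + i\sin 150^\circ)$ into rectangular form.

a = r cos θ = 37 * -sqrt(3)/2 = -37*sqrt(3)/2
b = r sin θ = 37 * 1/2 = 37/2
z = -37*sqrt(3)/2 + (37/2)i


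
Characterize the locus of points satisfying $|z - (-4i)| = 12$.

|z - z0| = r describes a circle centered at z0 with radius r
Here z0 = -4i and r = 12
Locus: Circle centered at (0, -4) with radius 12


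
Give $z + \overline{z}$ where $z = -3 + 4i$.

z + conjugate(z) = (a + bi) + (a - bi) = 2a
= 2 * (-3) = -6


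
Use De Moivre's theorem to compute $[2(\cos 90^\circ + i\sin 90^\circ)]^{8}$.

By De Moivre: z^n = r^n(cos(nθ) + i sin(nθ))
= 2^8(cos(8*90°) + i sin(8*90°))
= 256(cos 0° + i sin 0°)
= 256


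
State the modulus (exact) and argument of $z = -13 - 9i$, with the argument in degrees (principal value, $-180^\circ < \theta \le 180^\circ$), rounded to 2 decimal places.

|z| = sqrt((-13)^2 + (-9)^2) = sqrt(250)
arg(z) = arctan(b/a) = arctan(-9/-13) (quadrant-adjusted) = -145.30°


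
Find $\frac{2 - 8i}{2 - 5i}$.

Multiply numerator and denominator by conjugate (2 + 5i):
= (2 - 8i)(2 + 5i) / (2^2 + (-5)^2)
= (44 - 6i) / 29
= 44/29 - (6/29)i


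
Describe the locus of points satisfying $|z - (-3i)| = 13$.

|z - z0| = r describes a circle centered at z0 with radius r
Here z0 = -3i and r = 13
Locus: Circle centered at (0, -3) with radius 13


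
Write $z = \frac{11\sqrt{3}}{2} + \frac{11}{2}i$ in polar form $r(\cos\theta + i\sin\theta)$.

r = |z| = sqrt(a^2 + b^2) = sqrt((11*sqrt(3)/2)^2 + (11/2)^2) = sqrt(363/4 + 121/4) = sqrt(121) = 11
θ = arctan(b/a) = arctan(5.5/9.5263) (quadrant-adjusted) = 30°
z = 11(cos 30° + i sin 30°)


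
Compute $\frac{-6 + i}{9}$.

Divisor is real, so divide each part by 9:
= -2/3 + (1/9)i


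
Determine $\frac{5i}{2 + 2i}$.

Multiply numerator and denominator by conjugate (2 - 2i):
= (5i)(2 - 2i) / (2^2 + 2^2)
= (10 + 10i) / 8
Divide through by 2: (5 + 5i) / 4
= 5/4 + (5/4)i


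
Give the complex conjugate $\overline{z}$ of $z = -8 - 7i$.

If z = a + bi, then conjugate(z) = a - bi
conjugate(-8 - 7i) = -8 + 7i


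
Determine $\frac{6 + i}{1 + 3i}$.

Multiply numerator and denominator by conjugate (1 - 3i):
= (6 + i)(1 - 3i) / (1^2 + 3^2)
= (9 - 17i) / 10
= 9/10 - (17/10)i


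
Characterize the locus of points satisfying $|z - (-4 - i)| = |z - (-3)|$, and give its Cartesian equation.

|z - z1| = |z - z2| means z is equidistant from z1 and z2,
i.e. the perpendicular bisector of the segment from (-4, -1) to (-3, 0) (midpoint (-7/2, -1/2)).
With z = x + yi, square both sides:
(x - (-4))^2 + (y - (-1))^2 = (x - (-3))^2 + (y - 0)^2
The x^2 and y^2 terms cancel: 2x + 2y = 9 - 17 = -8
Simplify: x + y = -4
Locus: Perpendicular bisector of the segment from (-4, -1) to (-3, 0): the line x + y = -4


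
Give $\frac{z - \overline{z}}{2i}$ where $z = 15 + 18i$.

z - conjugate(z) = 2bi
(z - conjugate(z))/(2i) = 2bi/(2i) = b = 18


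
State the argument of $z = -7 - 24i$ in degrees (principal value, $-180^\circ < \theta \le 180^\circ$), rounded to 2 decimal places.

θ = arctan(b/a) = arctan(-24/-7) (quadrant-adjusted) = -106.26°


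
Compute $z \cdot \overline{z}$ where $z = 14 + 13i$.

z * conjugate(z) = |z|^2 = a^2 + b^2
= 14^2 + 13^2 = 365


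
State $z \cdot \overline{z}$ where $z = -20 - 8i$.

z * conjugate(z) = |z|^2 = a^2 + b^2
= (-20)^2 + (-8)^2 = 464


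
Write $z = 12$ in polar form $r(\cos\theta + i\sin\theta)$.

r = |z| = sqrt(a^2 + b^2) = sqrt((12)^2 + (0)^2) = sqrt(144 + 0) = sqrt(144) = 12
b = 0 and a > 0, so z lies on the positive real axis: θ = 0°
z = 12(cos 0° + i sin 0°)


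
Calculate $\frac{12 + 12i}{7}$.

Divisor is real, so divide each part by 7:
= 12/7 + (12/7)i


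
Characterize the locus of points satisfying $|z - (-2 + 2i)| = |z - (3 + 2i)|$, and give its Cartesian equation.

|z - z1| = |z - z2| means z is equidistant from z1 and z2,
i.e. the perpendicular bisector of the segment from (-2, 2) to (3, 2) (midpoint (1/2, 2)).
With z = x + yi, square both sides:
(x - (-2))^2 + (y - 2)^2 = (x - 3)^2 + (y - 2)^2
The x^2 and y^2 terms cancel: 10x + 0y = 13 - 8 = 5
Simplify: x = 1/2
Locus: Perpendicular bisector of the segment from (-2, 2) to (3, 2): the line x = 1/2


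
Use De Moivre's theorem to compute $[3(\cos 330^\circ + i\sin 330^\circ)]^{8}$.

By De Moivre: z^n = r^n(cos(nθ) + i sin(nθ))
= 3^8(cos(8*330°) + i sin(8*330°))
= 6561(cos 120° + i sin 120°)
= -6561/2 + (6561*sqrt(3)/2)i


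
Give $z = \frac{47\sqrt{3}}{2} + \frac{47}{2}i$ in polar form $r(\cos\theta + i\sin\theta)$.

r = |z| = sqrt(a^2 + b^2) = sqrt((47*sqrt(3)/2)^2 + (47/2)^2) = sqrt(6627/4 + 2209/4) = sqrt(2209) = 47
θ = arctan(b/a) = arctan(23.5/40.7032) (quadrant-adjusted) = 30°
z = 47(cos 30° + i sin 30°)


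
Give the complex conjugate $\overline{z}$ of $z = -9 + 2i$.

If z = a + bi, then conjugate(z) = a - bi
conjugate(-9 + 2i) = -9 - 2i


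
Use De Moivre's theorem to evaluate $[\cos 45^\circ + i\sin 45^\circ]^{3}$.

By De Moivre: z^n = r^n(cos(nθ) + i sin(nθ))
= 1^3(cos(3*45°) + i sin(3*45°))
= 1(cos 135° + i sin 135°)
= -sqrt(2)/2 + (sqrt(2)/2)i


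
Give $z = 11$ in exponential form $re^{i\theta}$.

r = |z| = sqrt((11)^2 + (0)^2) = sqrt(121 + 0) = sqrt(121) = 11
b = 0 and a > 0, so z lies on the positive real axis: θ = 0
z = 11e^(i*0) = 11


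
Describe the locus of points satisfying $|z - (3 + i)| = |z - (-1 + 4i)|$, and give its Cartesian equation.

|z - z1| = |z - z2| means z is equidistant from z1 and z2,
i.e. the perpendicular bisector of the segment from (3, 1) to (-1, 4) (midpoint (1, 5/2)).
With z = x + yi, square both sides:
(x - 3)^2 + (y - 1)^2 = (x - (-1))^2 + (y - 4)^2
The x^2 and y^2 terms cancel: -8x + 6y = 17 - 10 = 7
Simplify: 8x - 6y = -7
Locus: Perpendicular bisector of the segment from (3, 1) to (-1, 4): the line 8x - 6y = -7


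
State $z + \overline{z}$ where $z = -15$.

z + conjugate(z) = (a + bi) + (a - bi) = 2a
= 2 * (-15) = -30


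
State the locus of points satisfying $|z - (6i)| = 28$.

|z - z0| = r describes a circle centered at z0 with radius r
Here z0 = 6i and r = 28
Locus: Circle centered at (0, 6) with radius 28


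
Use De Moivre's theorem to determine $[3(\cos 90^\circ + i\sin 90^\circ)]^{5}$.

By De Moivre: z^n = r^n(cos(nθ) + i sin(nθ))
= 3^5(cos(5*90°) + i sin(5*90°))
= 243(cos 90° + i sin 90°)
= 243i


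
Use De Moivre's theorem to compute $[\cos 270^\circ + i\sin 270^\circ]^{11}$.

By De Moivre: z^n = r^n(cos(nθ) + i sin(nθ))
= 1^11(cos(11*270°) + i sin(11*270°))
= 1(cos 90° + i sin 90°)
= i


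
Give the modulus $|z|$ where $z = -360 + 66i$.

|z| = sqrt(a^2 + b^2) = sqrt((-360)^2 + 66^2) = sqrt(133956) = 366


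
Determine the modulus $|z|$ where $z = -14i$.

|z| = sqrt(a^2 + b^2) = sqrt(0^2 + (-14)^2) = sqrt(196) = 14


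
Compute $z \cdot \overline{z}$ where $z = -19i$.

z * conjugate(z) = |z|^2 = a^2 + b^2
= 0^2 + (-19)^2 = 361


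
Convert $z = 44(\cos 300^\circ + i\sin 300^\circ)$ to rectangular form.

a = r cos θ = 44 * 1/2 = 22
b = r sin θ = 44 * -sqrt(3)/2 = -22*sqrt(3)
z = 22 - 22*sqrt(3)i


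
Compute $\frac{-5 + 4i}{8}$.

Divisor is real, so divide each part by 8:
= -5/8 + (1/2)i


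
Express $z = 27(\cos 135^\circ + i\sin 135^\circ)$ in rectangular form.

a = r cos θ = 27 * -sqrt(2)/2 = -27*sqrt(2)/2
b = r sin θ = 27 * sqrt(2)/2 = 27*sqrt(2)/2
z = -27*sqrt(2)/2 + (27*sqrt(2)/2)i


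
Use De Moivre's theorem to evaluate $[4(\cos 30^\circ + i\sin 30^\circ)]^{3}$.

By De Moivre: z^n = r^n(cos(nθ) + i sin(nθ))
= 4^3(cos(3*30°) + i sin(3*30°))
= 64(cos 90° + i sin 90°)
= 64i


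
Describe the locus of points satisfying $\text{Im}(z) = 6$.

Im(z) = y where z = x + yi; the equation y = 6 is satisfied by all points with that y-coordinate
Locus: Horizontal line y = 6


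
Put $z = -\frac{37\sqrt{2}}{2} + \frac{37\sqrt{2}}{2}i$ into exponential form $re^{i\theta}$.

r = |z| = sqrt((-37*sqrt(2)/2)^2 + (37*sqrt(2)/2)^2) = sqrt(1369/2 + 1369/2) = sqrt(1369) = 37
θ = arctan(b/a) = arctan(26.163/-26.163) (quadrant-adjusted) = 135° = 3π/4
z = 37e^(i*3π/4)


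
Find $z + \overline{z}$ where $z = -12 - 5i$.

z + conjugate(z) = (a + bi) + (a - bi) = 2a
= 2 * (-12) = -24


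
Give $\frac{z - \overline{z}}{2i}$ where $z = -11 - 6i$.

z - conjugate(z) = 2bi
(z - conjugate(z))/(2i) = 2bi/(2i) = b = -6


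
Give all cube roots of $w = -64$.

|w| = 64, arg(w) = 180°
Root modulus = 64^(1/3) = 4
Root arguments: θ_k = (180° + 360°k)/3 for k = 0, 1, ..., 2
Roots: 2 + 2*sqrt(3)i, -4, 2 - 2*sqrt(3)i


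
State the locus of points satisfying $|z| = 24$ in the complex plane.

|z| = 24 means sqrt(x^2 + y^2) = 24
This is a circle of radius 24 centered at the origin


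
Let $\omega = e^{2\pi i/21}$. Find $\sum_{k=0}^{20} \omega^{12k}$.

Let ζ = ω^12 = e^(2πi·12/21). Since 21 ∤ 12, ζ ≠ 1.
Sum = Σ_{k=0}^{20} ζ^k = (ζ^21 - 1)/(ζ - 1) = (ω^{12·21} - 1)/(ζ - 1) = (1 - 1)/(ζ - 1) = 0


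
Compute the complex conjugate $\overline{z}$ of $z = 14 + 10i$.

If z = a + bi, then conjugate(z) = a - bi
conjugate(14 + 10i) = 14 - 10i


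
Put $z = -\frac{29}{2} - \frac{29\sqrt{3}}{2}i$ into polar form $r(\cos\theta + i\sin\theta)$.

r = |z| = sqrt(a^2 + b^2) = sqrt((-29/2)^2 + (-29*sqrt(3)/2)^2) = sqrt(841/4 + 2523/4) = sqrt(841) = 29
θ = arctan(b/a) = arctan(-25.1147/-14.5) (quadrant-adjusted) = 240°
z = 29(cos 240° + i sin 240°)


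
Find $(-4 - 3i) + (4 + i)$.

(-4 + 4) + (-3 + 1)i = -2i


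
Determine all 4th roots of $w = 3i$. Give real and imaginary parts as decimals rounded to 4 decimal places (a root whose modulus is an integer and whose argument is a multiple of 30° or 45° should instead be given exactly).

|w| = 3, arg(w) = 90°
Root modulus = 3^(1/4) ≈ 1.316074
Root arguments: θ_k = (90° + 360°k)/4 for k = 0, 1, ..., 3
Compute each root as (root modulus)(cos θ_k + i sin θ_k) using full-precision intermediates, then round to 4 decimal places.
Roots: 1.2159 + 0.5036i, -0.5036 + 1.2159i, -1.2159 - 0.5036i, 0.5036 - 1.2159i


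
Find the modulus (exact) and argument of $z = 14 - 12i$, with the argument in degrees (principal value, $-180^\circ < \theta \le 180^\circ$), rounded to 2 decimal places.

|z| = sqrt(14^2 + (-12)^2) = sqrt(340)
arg(z) = arctan(b/a) = arctan(-12/14) (quadrant-adjusted) = -40.60°


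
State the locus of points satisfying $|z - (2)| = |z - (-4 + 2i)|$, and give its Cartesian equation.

|z - z1| = |z - z2| means z is equidistant from z1 and z2,
i.e. the perpendicular bisector of the segment from (2, 0) to (-4, 2) (midpoint (-1, 1)).
With z = x + yi, square both sides:
(x - 2)^2 + (y - 0)^2 = (x - (-4))^2 + (y - 2)^2
The x^2 and y^2 terms cancel: -12x + 4y = 20 - 4 = 16
Simplify: 3x - y = -4
Locus: Perpendicular bisector of the segment from (2, 0) to (-4, 2): the line 3x - y = -4


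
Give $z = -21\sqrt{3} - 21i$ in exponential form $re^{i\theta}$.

r = |z| = sqrt((-21*sqrt(3))^2 + (-21)^2) = sqrt(1323 + 441) = sqrt(1764) = 42
θ = arctan(b/a) = arctan(-21/-36.3731) (quadrant-adjusted) = 210° = 7π/6
z = 42e^(i*7π/6)


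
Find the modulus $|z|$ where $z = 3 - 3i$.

|z| = sqrt(a^2 + b^2) = sqrt(3^2 + (-3)^2) = sqrt(18) = sqrt(18)


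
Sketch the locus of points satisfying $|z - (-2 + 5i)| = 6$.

|z - z0| = r describes a circle centered at z0 with radius r
Here z0 = -2 + 5i and r = 6
Locus: Circle centered at (-2, 5) with radius 6


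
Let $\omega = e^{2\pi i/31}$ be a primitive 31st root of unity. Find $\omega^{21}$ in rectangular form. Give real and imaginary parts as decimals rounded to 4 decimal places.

ω^21 = e^(2πi·21/31) = e^(i·42π/31)
= cos(42π/31) + i sin(42π/31)
= -0.4404 - 0.8978i


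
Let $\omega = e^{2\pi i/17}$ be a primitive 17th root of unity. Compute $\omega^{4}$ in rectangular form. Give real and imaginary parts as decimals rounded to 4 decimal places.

ω^4 = e^(2πi·4/17) = e^(i·8π/17)
= cos(8π/17) + i sin(8π/17)
= 0.0923 + 0.9957i


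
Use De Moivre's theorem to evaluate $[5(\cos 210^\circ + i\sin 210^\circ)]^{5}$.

By De Moivre: z^n = r^n(cos(nθ) + i sin(nθ))
= 5^5(cos(5*210°) + i sin(5*210°))
= 3125(cos 330° + i sin 330°)
= 3125*sqrt(3)/2 - (3125/2)i


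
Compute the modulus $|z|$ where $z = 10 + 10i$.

|z| = sqrt(a^2 + b^2) = sqrt(10^2 + 10^2) = sqrt(200) = sqrt(200)


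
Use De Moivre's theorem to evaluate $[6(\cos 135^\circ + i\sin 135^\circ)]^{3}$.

By De Moivre: z^n = r^n(cos(nθ) + i sin(nθ))
= 6^3(cos(3*135°) + i sin(3*135°))
= 216(cos 45° + i sin 45°)
= 108*sqrt(2) + 108*sqrt(2)i


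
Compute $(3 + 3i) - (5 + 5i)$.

(3 - 5) + (3 - 5)i = -2 - 2i


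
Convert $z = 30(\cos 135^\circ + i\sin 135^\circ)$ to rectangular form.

a = r cos θ = 30 * -sqrt(2)/2 = -15*sqrt(2)
b = r sin θ = 30 * sqrt(2)/2 = 15*sqrt(2)
z = -15*sqrt(2) + 15*sqrt(2)i


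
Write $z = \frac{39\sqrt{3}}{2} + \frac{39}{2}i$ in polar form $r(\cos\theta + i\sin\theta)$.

r = |z| = sqrt(a^2 + b^2) = sqrt((39*sqrt(3)/2)^2 + (39/2)^2) = sqrt(4563/4 + 1521/4) = sqrt(1521) = 39
θ = arctan(b/a) = arctan(19.5/33.775) (quadrant-adjusted) = 30°
z = 39(cos 30° + i sin 30°)


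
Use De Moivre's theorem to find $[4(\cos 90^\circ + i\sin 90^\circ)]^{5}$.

By De Moivre: z^n = r^n(cos(nθ) + i sin(nθ))
= 4^5(cos(5*90°) + i sin(5*90°))
= 1024(cos 90° + i sin 90°)
= 1024i


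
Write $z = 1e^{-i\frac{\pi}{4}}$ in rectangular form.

a = r cos θ = 1 * sqrt(2)/2 = sqrt(2)/2
b = r sin θ = 1 * -sqrt(2)/2 = -sqrt(2)/2
z = sqrt(2)/2 - (sqrt(2)/2)i


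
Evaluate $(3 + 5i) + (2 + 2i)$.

(3 + 2) + (5 + 2)i = 5 + 7i


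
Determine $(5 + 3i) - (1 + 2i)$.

(5 - 1) + (3 - 2)i = 4 + i


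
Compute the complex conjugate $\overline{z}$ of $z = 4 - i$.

If z = a + bi, then conjugate(z) = a - bi
conjugate(4 - i) = 4 + i


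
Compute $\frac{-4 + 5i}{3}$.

Divisor is real, so divide each part by 3:
= -4/3 + (5/3)i


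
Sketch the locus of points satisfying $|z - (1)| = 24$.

|z - z0| = r describes a circle centered at z0 with radius r
Here z0 = 1 and r = 24
Locus: Circle centered at (1, 0) with radius 24


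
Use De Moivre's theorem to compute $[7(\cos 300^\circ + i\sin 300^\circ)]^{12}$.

By De Moivre: z^n = r^n(cos(nθ) + i sin(nθ))
= 7^12(cos(12*300°) + i sin(12*300°))
= 13841287201(cos 0° + i sin 0°)
= 13841287201


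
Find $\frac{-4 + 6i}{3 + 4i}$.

Multiply numerator and denominator by conjugate (3 - 4i):
= (-4 + 6i)(3 - 4i) / (3^2 + 4^2)
= (12 + 34i) / 25
= 12/25 + (34/25)i


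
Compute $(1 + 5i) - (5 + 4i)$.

(1 - 5) + (5 - 4)i = -4 + i


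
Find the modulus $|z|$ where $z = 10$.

|z| = sqrt(a^2 + b^2) = sqrt(10^2 + 0^2) = sqrt(100) = 10


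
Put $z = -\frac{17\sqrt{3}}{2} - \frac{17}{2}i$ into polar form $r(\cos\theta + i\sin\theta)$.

r = |z| = sqrt(a^2 + b^2) = sqrt((-17*sqrt(3)/2)^2 + (-17/2)^2) = sqrt(867/4 + 289/4) = sqrt(289) = 17
θ = arctan(b/a) = arctan(-8.5/-14.7224) (quadrant-adjusted) = 210°
z = 17(cos 210° + i sin 210°)


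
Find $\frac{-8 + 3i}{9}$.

Divisor is real, so divide each part by 9:
= -8/9 + (1/3)i


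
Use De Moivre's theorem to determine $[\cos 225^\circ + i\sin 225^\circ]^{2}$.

By De Moivre: z^n = r^n(cos(nθ) + i sin(nθ))
= 1^2(cos(2*225°) + i sin(2*225°))
= 1(cos 90° + i sin 90°)
= i


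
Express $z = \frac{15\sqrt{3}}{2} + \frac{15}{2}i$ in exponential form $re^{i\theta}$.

r = |z| = sqrt((15*sqrt(3)/2)^2 + (15/2)^2) = sqrt(675/4 + 225/4) = sqrt(225) = 15
θ = arctan(b/a) = arctan(7.5/12.9904) (quadrant-adjusted) = 30° = π/6
z = 15e^(i*π/6)


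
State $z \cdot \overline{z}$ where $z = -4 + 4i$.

z * conjugate(z) = |z|^2 = a^2 + b^2
= (-4)^2 + 4^2 = 32


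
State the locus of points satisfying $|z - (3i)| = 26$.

|z - z0| = r describes a circle centered at z0 with radius r
Here z0 = 3i and r = 26
Locus: Circle centered at (0, 3) with radius 26


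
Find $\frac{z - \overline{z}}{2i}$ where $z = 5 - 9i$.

z - conjugate(z) = 2bi
(z - conjugate(z))/(2i) = 2bi/(2i) = b = -9


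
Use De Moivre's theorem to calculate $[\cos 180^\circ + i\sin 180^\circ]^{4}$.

By De Moivre: z^n = r^n(cos(nθ) + i sin(nθ))
= 1^4(cos(4*180°) + i sin(4*180°))
= 1(cos 0° + i sin 0°)
= 1


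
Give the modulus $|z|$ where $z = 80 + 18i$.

|z| = sqrt(a^2 + b^2) = sqrt(80^2 + 18^2) = sqrt(6724) = 82


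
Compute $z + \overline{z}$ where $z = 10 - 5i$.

z + conjugate(z) = (a + bi) + (a - bi) = 2a
= 2 * 10 = 20


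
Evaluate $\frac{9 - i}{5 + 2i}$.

Multiply numerator and denominator by conjugate (5 - 2i):
= (9 - i)(5 - 2i) / (5^2 + 2^2)
= (43 - 23i) / 29
= 43/29 - (23/29)i


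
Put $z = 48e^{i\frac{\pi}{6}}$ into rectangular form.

a = r cos θ = 48 * sqrt(3)/2 = 24*sqrt(3)
b = r sin θ = 48 * 1/2 = 24
z = 24*sqrt(3) + 24i


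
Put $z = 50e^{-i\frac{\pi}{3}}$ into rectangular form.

a = r cos θ = 50 * 1/2 = 25
b = r sin θ = 50 * -sqrt(3)/2 = -25*sqrt(3)
z = 25 - 25*sqrt(3)i


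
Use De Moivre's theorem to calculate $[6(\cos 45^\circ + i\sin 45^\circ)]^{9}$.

By De Moivre: z^n = r^n(cos(nθ) + i sin(nθ))
= 6^9(cos(9*45°) + i sin(9*45°))
= 10077696(cos 45° + i sin 45°)
= 5038848*sqrt(2) + 5038848*sqrt(2)i


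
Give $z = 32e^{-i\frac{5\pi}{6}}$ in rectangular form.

a = r cos θ = 32 * -sqrt(3)/2 = -16*sqrt(3)
b = r sin θ = 32 * -1/2 = -16
z = -16*sqrt(3) - 16i


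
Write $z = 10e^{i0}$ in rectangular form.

a = r cos θ = 10 * 1 = 10
b = r sin θ = 10 * 0 = 0
z = 10


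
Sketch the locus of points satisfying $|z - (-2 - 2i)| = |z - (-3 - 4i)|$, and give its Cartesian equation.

|z - z1| = |z - z2| means z is equidistant from z1 and z2,
i.e. the perpendicular bisector of the segment from (-2, -2) to (-3, -4) (midpoint (-5/2, -3)).
With z = x + yi, square both sides:
(x - (-2))^2 + (y - (-2))^2 = (x - (-3))^2 + (y - (-4))^2
The x^2 and y^2 terms cancel: -2x + (-4)y = 25 - 8 = 17
Simplify: 2x + 4y = -17
Locus: Perpendicular bisector of the segment from (-2, -2) to (-3, -4): the line 2x + 4y = -17
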